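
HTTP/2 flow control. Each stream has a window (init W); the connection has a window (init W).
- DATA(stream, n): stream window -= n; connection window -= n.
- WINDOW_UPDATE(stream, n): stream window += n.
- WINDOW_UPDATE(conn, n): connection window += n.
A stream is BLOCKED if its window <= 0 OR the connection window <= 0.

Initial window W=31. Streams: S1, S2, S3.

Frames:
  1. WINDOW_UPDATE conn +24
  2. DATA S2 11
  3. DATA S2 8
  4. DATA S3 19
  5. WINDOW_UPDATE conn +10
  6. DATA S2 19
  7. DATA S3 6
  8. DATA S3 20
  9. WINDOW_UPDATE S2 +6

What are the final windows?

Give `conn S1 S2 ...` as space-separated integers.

Answer: -18 31 -1 -14

Derivation:
Op 1: conn=55 S1=31 S2=31 S3=31 blocked=[]
Op 2: conn=44 S1=31 S2=20 S3=31 blocked=[]
Op 3: conn=36 S1=31 S2=12 S3=31 blocked=[]
Op 4: conn=17 S1=31 S2=12 S3=12 blocked=[]
Op 5: conn=27 S1=31 S2=12 S3=12 blocked=[]
Op 6: conn=8 S1=31 S2=-7 S3=12 blocked=[2]
Op 7: conn=2 S1=31 S2=-7 S3=6 blocked=[2]
Op 8: conn=-18 S1=31 S2=-7 S3=-14 blocked=[1, 2, 3]
Op 9: conn=-18 S1=31 S2=-1 S3=-14 blocked=[1, 2, 3]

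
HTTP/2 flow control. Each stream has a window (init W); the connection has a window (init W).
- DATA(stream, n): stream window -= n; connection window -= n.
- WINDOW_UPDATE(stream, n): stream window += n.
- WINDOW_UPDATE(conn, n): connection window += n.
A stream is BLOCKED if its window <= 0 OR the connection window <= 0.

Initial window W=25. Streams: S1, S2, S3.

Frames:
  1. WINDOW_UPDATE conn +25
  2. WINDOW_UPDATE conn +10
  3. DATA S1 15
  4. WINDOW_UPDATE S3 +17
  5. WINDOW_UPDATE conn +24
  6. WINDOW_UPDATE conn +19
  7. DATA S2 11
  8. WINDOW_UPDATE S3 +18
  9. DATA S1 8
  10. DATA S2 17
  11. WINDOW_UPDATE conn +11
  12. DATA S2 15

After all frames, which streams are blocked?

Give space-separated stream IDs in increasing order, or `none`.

Op 1: conn=50 S1=25 S2=25 S3=25 blocked=[]
Op 2: conn=60 S1=25 S2=25 S3=25 blocked=[]
Op 3: conn=45 S1=10 S2=25 S3=25 blocked=[]
Op 4: conn=45 S1=10 S2=25 S3=42 blocked=[]
Op 5: conn=69 S1=10 S2=25 S3=42 blocked=[]
Op 6: conn=88 S1=10 S2=25 S3=42 blocked=[]
Op 7: conn=77 S1=10 S2=14 S3=42 blocked=[]
Op 8: conn=77 S1=10 S2=14 S3=60 blocked=[]
Op 9: conn=69 S1=2 S2=14 S3=60 blocked=[]
Op 10: conn=52 S1=2 S2=-3 S3=60 blocked=[2]
Op 11: conn=63 S1=2 S2=-3 S3=60 blocked=[2]
Op 12: conn=48 S1=2 S2=-18 S3=60 blocked=[2]

Answer: S2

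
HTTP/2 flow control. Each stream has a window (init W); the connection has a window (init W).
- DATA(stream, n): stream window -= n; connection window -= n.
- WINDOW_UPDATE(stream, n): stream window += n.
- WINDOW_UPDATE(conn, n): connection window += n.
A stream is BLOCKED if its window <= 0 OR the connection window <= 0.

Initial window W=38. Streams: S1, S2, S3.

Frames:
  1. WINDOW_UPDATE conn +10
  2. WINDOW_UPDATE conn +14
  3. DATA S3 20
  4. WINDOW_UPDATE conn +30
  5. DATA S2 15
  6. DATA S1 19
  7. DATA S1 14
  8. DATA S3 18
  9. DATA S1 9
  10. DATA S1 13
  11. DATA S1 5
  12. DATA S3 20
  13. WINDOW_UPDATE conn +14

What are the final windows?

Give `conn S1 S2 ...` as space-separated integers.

Op 1: conn=48 S1=38 S2=38 S3=38 blocked=[]
Op 2: conn=62 S1=38 S2=38 S3=38 blocked=[]
Op 3: conn=42 S1=38 S2=38 S3=18 blocked=[]
Op 4: conn=72 S1=38 S2=38 S3=18 blocked=[]
Op 5: conn=57 S1=38 S2=23 S3=18 blocked=[]
Op 6: conn=38 S1=19 S2=23 S3=18 blocked=[]
Op 7: conn=24 S1=5 S2=23 S3=18 blocked=[]
Op 8: conn=6 S1=5 S2=23 S3=0 blocked=[3]
Op 9: conn=-3 S1=-4 S2=23 S3=0 blocked=[1, 2, 3]
Op 10: conn=-16 S1=-17 S2=23 S3=0 blocked=[1, 2, 3]
Op 11: conn=-21 S1=-22 S2=23 S3=0 blocked=[1, 2, 3]
Op 12: conn=-41 S1=-22 S2=23 S3=-20 blocked=[1, 2, 3]
Op 13: conn=-27 S1=-22 S2=23 S3=-20 blocked=[1, 2, 3]

Answer: -27 -22 23 -20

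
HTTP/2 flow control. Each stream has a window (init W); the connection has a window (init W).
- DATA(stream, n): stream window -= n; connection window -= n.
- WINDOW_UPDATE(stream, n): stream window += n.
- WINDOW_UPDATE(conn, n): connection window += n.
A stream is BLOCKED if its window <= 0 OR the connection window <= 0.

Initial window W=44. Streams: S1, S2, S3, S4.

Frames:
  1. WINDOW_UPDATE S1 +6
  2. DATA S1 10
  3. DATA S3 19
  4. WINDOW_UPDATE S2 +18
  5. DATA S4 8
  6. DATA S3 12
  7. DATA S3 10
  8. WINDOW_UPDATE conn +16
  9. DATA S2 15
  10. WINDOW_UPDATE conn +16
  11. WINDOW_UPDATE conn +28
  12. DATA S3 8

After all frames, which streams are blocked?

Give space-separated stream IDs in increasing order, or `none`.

Answer: S3

Derivation:
Op 1: conn=44 S1=50 S2=44 S3=44 S4=44 blocked=[]
Op 2: conn=34 S1=40 S2=44 S3=44 S4=44 blocked=[]
Op 3: conn=15 S1=40 S2=44 S3=25 S4=44 blocked=[]
Op 4: conn=15 S1=40 S2=62 S3=25 S4=44 blocked=[]
Op 5: conn=7 S1=40 S2=62 S3=25 S4=36 blocked=[]
Op 6: conn=-5 S1=40 S2=62 S3=13 S4=36 blocked=[1, 2, 3, 4]
Op 7: conn=-15 S1=40 S2=62 S3=3 S4=36 blocked=[1, 2, 3, 4]
Op 8: conn=1 S1=40 S2=62 S3=3 S4=36 blocked=[]
Op 9: conn=-14 S1=40 S2=47 S3=3 S4=36 blocked=[1, 2, 3, 4]
Op 10: conn=2 S1=40 S2=47 S3=3 S4=36 blocked=[]
Op 11: conn=30 S1=40 S2=47 S3=3 S4=36 blocked=[]
Op 12: conn=22 S1=40 S2=47 S3=-5 S4=36 blocked=[3]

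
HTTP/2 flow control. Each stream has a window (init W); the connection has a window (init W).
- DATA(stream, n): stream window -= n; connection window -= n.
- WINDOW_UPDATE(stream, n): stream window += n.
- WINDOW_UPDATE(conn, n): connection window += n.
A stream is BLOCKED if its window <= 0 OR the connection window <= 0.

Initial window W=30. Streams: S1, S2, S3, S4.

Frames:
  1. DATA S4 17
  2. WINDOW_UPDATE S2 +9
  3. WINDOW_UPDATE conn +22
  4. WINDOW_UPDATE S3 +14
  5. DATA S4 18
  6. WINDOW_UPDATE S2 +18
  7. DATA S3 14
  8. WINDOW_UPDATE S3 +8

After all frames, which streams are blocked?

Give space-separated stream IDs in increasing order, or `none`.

Op 1: conn=13 S1=30 S2=30 S3=30 S4=13 blocked=[]
Op 2: conn=13 S1=30 S2=39 S3=30 S4=13 blocked=[]
Op 3: conn=35 S1=30 S2=39 S3=30 S4=13 blocked=[]
Op 4: conn=35 S1=30 S2=39 S3=44 S4=13 blocked=[]
Op 5: conn=17 S1=30 S2=39 S3=44 S4=-5 blocked=[4]
Op 6: conn=17 S1=30 S2=57 S3=44 S4=-5 blocked=[4]
Op 7: conn=3 S1=30 S2=57 S3=30 S4=-5 blocked=[4]
Op 8: conn=3 S1=30 S2=57 S3=38 S4=-5 blocked=[4]

Answer: S4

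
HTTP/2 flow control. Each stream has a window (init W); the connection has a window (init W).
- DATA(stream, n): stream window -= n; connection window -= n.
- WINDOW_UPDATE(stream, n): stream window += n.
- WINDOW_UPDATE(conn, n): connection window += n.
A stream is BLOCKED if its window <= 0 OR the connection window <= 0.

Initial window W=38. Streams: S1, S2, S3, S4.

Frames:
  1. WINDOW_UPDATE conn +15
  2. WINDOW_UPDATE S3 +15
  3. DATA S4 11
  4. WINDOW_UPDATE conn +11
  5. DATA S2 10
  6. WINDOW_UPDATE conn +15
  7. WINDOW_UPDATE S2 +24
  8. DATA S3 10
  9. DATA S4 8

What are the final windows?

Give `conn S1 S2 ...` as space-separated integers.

Op 1: conn=53 S1=38 S2=38 S3=38 S4=38 blocked=[]
Op 2: conn=53 S1=38 S2=38 S3=53 S4=38 blocked=[]
Op 3: conn=42 S1=38 S2=38 S3=53 S4=27 blocked=[]
Op 4: conn=53 S1=38 S2=38 S3=53 S4=27 blocked=[]
Op 5: conn=43 S1=38 S2=28 S3=53 S4=27 blocked=[]
Op 6: conn=58 S1=38 S2=28 S3=53 S4=27 blocked=[]
Op 7: conn=58 S1=38 S2=52 S3=53 S4=27 blocked=[]
Op 8: conn=48 S1=38 S2=52 S3=43 S4=27 blocked=[]
Op 9: conn=40 S1=38 S2=52 S3=43 S4=19 blocked=[]

Answer: 40 38 52 43 19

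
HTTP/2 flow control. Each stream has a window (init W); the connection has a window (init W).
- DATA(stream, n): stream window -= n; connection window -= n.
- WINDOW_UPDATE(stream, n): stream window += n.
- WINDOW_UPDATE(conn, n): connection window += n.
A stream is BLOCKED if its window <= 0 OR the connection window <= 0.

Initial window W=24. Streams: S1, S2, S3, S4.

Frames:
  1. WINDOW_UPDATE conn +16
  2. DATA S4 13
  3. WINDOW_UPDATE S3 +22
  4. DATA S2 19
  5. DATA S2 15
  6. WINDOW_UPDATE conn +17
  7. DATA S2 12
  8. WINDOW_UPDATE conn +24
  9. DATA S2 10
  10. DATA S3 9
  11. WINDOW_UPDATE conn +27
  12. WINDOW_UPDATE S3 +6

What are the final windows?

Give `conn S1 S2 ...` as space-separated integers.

Answer: 30 24 -32 43 11

Derivation:
Op 1: conn=40 S1=24 S2=24 S3=24 S4=24 blocked=[]
Op 2: conn=27 S1=24 S2=24 S3=24 S4=11 blocked=[]
Op 3: conn=27 S1=24 S2=24 S3=46 S4=11 blocked=[]
Op 4: conn=8 S1=24 S2=5 S3=46 S4=11 blocked=[]
Op 5: conn=-7 S1=24 S2=-10 S3=46 S4=11 blocked=[1, 2, 3, 4]
Op 6: conn=10 S1=24 S2=-10 S3=46 S4=11 blocked=[2]
Op 7: conn=-2 S1=24 S2=-22 S3=46 S4=11 blocked=[1, 2, 3, 4]
Op 8: conn=22 S1=24 S2=-22 S3=46 S4=11 blocked=[2]
Op 9: conn=12 S1=24 S2=-32 S3=46 S4=11 blocked=[2]
Op 10: conn=3 S1=24 S2=-32 S3=37 S4=11 blocked=[2]
Op 11: conn=30 S1=24 S2=-32 S3=37 S4=11 blocked=[2]
Op 12: conn=30 S1=24 S2=-32 S3=43 S4=11 blocked=[2]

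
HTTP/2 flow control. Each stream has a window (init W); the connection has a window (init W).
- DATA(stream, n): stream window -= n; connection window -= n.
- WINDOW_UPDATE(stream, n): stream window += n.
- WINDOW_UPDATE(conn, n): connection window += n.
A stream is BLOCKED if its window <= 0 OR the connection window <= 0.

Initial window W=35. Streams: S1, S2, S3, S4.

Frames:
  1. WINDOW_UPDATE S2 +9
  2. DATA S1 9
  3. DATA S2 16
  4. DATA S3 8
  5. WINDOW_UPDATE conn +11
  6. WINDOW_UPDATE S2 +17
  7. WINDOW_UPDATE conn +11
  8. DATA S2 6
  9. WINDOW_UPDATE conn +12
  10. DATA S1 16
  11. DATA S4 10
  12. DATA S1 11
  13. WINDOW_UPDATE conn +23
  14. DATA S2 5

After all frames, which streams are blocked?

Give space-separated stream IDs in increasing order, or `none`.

Op 1: conn=35 S1=35 S2=44 S3=35 S4=35 blocked=[]
Op 2: conn=26 S1=26 S2=44 S3=35 S4=35 blocked=[]
Op 3: conn=10 S1=26 S2=28 S3=35 S4=35 blocked=[]
Op 4: conn=2 S1=26 S2=28 S3=27 S4=35 blocked=[]
Op 5: conn=13 S1=26 S2=28 S3=27 S4=35 blocked=[]
Op 6: conn=13 S1=26 S2=45 S3=27 S4=35 blocked=[]
Op 7: conn=24 S1=26 S2=45 S3=27 S4=35 blocked=[]
Op 8: conn=18 S1=26 S2=39 S3=27 S4=35 blocked=[]
Op 9: conn=30 S1=26 S2=39 S3=27 S4=35 blocked=[]
Op 10: conn=14 S1=10 S2=39 S3=27 S4=35 blocked=[]
Op 11: conn=4 S1=10 S2=39 S3=27 S4=25 blocked=[]
Op 12: conn=-7 S1=-1 S2=39 S3=27 S4=25 blocked=[1, 2, 3, 4]
Op 13: conn=16 S1=-1 S2=39 S3=27 S4=25 blocked=[1]
Op 14: conn=11 S1=-1 S2=34 S3=27 S4=25 blocked=[1]

Answer: S1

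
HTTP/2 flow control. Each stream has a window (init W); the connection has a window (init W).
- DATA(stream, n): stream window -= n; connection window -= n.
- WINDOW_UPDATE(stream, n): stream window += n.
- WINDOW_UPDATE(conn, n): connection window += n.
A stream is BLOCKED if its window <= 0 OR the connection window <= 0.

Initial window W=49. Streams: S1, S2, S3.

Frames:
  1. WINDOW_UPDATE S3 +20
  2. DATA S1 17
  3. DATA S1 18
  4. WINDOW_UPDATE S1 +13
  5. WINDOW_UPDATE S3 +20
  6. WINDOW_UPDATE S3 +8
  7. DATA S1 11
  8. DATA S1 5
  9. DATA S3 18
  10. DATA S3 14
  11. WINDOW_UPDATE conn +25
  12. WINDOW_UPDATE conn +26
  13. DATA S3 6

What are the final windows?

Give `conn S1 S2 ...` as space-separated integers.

Op 1: conn=49 S1=49 S2=49 S3=69 blocked=[]
Op 2: conn=32 S1=32 S2=49 S3=69 blocked=[]
Op 3: conn=14 S1=14 S2=49 S3=69 blocked=[]
Op 4: conn=14 S1=27 S2=49 S3=69 blocked=[]
Op 5: conn=14 S1=27 S2=49 S3=89 blocked=[]
Op 6: conn=14 S1=27 S2=49 S3=97 blocked=[]
Op 7: conn=3 S1=16 S2=49 S3=97 blocked=[]
Op 8: conn=-2 S1=11 S2=49 S3=97 blocked=[1, 2, 3]
Op 9: conn=-20 S1=11 S2=49 S3=79 blocked=[1, 2, 3]
Op 10: conn=-34 S1=11 S2=49 S3=65 blocked=[1, 2, 3]
Op 11: conn=-9 S1=11 S2=49 S3=65 blocked=[1, 2, 3]
Op 12: conn=17 S1=11 S2=49 S3=65 blocked=[]
Op 13: conn=11 S1=11 S2=49 S3=59 blocked=[]

Answer: 11 11 49 59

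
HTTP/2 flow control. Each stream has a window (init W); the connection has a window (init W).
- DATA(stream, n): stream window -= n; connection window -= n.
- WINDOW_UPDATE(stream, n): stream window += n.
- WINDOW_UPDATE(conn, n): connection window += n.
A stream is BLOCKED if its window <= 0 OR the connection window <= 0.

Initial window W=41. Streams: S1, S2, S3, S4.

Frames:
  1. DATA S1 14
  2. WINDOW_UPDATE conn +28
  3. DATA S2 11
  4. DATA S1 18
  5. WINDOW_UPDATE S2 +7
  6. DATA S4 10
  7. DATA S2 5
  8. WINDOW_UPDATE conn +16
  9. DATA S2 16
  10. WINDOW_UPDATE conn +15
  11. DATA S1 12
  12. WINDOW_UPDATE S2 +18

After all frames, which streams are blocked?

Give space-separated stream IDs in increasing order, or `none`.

Op 1: conn=27 S1=27 S2=41 S3=41 S4=41 blocked=[]
Op 2: conn=55 S1=27 S2=41 S3=41 S4=41 blocked=[]
Op 3: conn=44 S1=27 S2=30 S3=41 S4=41 blocked=[]
Op 4: conn=26 S1=9 S2=30 S3=41 S4=41 blocked=[]
Op 5: conn=26 S1=9 S2=37 S3=41 S4=41 blocked=[]
Op 6: conn=16 S1=9 S2=37 S3=41 S4=31 blocked=[]
Op 7: conn=11 S1=9 S2=32 S3=41 S4=31 blocked=[]
Op 8: conn=27 S1=9 S2=32 S3=41 S4=31 blocked=[]
Op 9: conn=11 S1=9 S2=16 S3=41 S4=31 blocked=[]
Op 10: conn=26 S1=9 S2=16 S3=41 S4=31 blocked=[]
Op 11: conn=14 S1=-3 S2=16 S3=41 S4=31 blocked=[1]
Op 12: conn=14 S1=-3 S2=34 S3=41 S4=31 blocked=[1]

Answer: S1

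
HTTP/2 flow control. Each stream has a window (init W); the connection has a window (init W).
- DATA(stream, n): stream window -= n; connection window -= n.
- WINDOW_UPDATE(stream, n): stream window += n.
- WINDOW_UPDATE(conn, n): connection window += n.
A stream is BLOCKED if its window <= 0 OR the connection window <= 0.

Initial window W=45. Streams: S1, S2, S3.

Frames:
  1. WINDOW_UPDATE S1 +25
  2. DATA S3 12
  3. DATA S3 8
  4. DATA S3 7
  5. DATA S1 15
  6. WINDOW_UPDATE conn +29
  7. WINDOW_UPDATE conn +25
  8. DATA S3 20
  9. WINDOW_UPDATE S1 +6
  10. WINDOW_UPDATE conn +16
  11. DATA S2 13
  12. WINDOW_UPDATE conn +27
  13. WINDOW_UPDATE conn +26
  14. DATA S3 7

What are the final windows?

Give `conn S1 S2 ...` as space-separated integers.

Answer: 86 61 32 -9

Derivation:
Op 1: conn=45 S1=70 S2=45 S3=45 blocked=[]
Op 2: conn=33 S1=70 S2=45 S3=33 blocked=[]
Op 3: conn=25 S1=70 S2=45 S3=25 blocked=[]
Op 4: conn=18 S1=70 S2=45 S3=18 blocked=[]
Op 5: conn=3 S1=55 S2=45 S3=18 blocked=[]
Op 6: conn=32 S1=55 S2=45 S3=18 blocked=[]
Op 7: conn=57 S1=55 S2=45 S3=18 blocked=[]
Op 8: conn=37 S1=55 S2=45 S3=-2 blocked=[3]
Op 9: conn=37 S1=61 S2=45 S3=-2 blocked=[3]
Op 10: conn=53 S1=61 S2=45 S3=-2 blocked=[3]
Op 11: conn=40 S1=61 S2=32 S3=-2 blocked=[3]
Op 12: conn=67 S1=61 S2=32 S3=-2 blocked=[3]
Op 13: conn=93 S1=61 S2=32 S3=-2 blocked=[3]
Op 14: conn=86 S1=61 S2=32 S3=-9 blocked=[3]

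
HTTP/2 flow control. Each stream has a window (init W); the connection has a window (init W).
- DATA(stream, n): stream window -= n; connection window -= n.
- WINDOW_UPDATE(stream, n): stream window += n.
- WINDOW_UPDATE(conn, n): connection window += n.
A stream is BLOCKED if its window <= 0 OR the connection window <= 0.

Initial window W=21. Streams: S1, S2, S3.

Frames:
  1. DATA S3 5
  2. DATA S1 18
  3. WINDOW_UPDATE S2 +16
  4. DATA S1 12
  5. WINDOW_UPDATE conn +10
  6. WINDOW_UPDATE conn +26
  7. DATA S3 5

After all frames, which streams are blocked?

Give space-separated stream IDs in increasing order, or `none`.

Op 1: conn=16 S1=21 S2=21 S3=16 blocked=[]
Op 2: conn=-2 S1=3 S2=21 S3=16 blocked=[1, 2, 3]
Op 3: conn=-2 S1=3 S2=37 S3=16 blocked=[1, 2, 3]
Op 4: conn=-14 S1=-9 S2=37 S3=16 blocked=[1, 2, 3]
Op 5: conn=-4 S1=-9 S2=37 S3=16 blocked=[1, 2, 3]
Op 6: conn=22 S1=-9 S2=37 S3=16 blocked=[1]
Op 7: conn=17 S1=-9 S2=37 S3=11 blocked=[1]

Answer: S1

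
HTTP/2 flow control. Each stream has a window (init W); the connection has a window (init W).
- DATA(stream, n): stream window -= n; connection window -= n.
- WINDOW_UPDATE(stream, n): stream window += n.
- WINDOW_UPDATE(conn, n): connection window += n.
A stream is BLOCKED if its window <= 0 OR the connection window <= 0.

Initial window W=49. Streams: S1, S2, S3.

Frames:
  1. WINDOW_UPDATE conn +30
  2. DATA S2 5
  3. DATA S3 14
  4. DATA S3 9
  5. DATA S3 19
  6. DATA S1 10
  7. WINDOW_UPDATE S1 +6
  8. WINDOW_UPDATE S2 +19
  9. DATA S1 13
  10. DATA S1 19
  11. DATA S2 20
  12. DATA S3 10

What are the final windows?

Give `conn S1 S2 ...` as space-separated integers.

Op 1: conn=79 S1=49 S2=49 S3=49 blocked=[]
Op 2: conn=74 S1=49 S2=44 S3=49 blocked=[]
Op 3: conn=60 S1=49 S2=44 S3=35 blocked=[]
Op 4: conn=51 S1=49 S2=44 S3=26 blocked=[]
Op 5: conn=32 S1=49 S2=44 S3=7 blocked=[]
Op 6: conn=22 S1=39 S2=44 S3=7 blocked=[]
Op 7: conn=22 S1=45 S2=44 S3=7 blocked=[]
Op 8: conn=22 S1=45 S2=63 S3=7 blocked=[]
Op 9: conn=9 S1=32 S2=63 S3=7 blocked=[]
Op 10: conn=-10 S1=13 S2=63 S3=7 blocked=[1, 2, 3]
Op 11: conn=-30 S1=13 S2=43 S3=7 blocked=[1, 2, 3]
Op 12: conn=-40 S1=13 S2=43 S3=-3 blocked=[1, 2, 3]

Answer: -40 13 43 -3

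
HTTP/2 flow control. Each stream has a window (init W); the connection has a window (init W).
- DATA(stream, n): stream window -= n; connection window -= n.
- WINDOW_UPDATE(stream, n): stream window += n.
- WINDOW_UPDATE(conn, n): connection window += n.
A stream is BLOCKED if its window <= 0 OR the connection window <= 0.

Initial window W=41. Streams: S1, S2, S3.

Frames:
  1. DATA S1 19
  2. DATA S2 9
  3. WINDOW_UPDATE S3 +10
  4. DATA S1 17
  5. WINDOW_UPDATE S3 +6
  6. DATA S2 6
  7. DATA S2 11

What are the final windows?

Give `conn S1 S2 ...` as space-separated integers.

Answer: -21 5 15 57

Derivation:
Op 1: conn=22 S1=22 S2=41 S3=41 blocked=[]
Op 2: conn=13 S1=22 S2=32 S3=41 blocked=[]
Op 3: conn=13 S1=22 S2=32 S3=51 blocked=[]
Op 4: conn=-4 S1=5 S2=32 S3=51 blocked=[1, 2, 3]
Op 5: conn=-4 S1=5 S2=32 S3=57 blocked=[1, 2, 3]
Op 6: conn=-10 S1=5 S2=26 S3=57 blocked=[1, 2, 3]
Op 7: conn=-21 S1=5 S2=15 S3=57 blocked=[1, 2, 3]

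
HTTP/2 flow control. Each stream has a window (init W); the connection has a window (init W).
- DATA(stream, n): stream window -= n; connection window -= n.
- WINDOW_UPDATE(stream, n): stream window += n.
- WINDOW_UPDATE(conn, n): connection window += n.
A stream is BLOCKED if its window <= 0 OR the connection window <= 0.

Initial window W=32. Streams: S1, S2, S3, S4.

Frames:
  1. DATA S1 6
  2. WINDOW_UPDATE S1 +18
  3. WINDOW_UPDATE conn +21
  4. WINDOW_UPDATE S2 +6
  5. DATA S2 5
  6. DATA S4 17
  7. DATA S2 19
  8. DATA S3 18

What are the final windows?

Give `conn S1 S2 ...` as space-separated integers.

Op 1: conn=26 S1=26 S2=32 S3=32 S4=32 blocked=[]
Op 2: conn=26 S1=44 S2=32 S3=32 S4=32 blocked=[]
Op 3: conn=47 S1=44 S2=32 S3=32 S4=32 blocked=[]
Op 4: conn=47 S1=44 S2=38 S3=32 S4=32 blocked=[]
Op 5: conn=42 S1=44 S2=33 S3=32 S4=32 blocked=[]
Op 6: conn=25 S1=44 S2=33 S3=32 S4=15 blocked=[]
Op 7: conn=6 S1=44 S2=14 S3=32 S4=15 blocked=[]
Op 8: conn=-12 S1=44 S2=14 S3=14 S4=15 blocked=[1, 2, 3, 4]

Answer: -12 44 14 14 15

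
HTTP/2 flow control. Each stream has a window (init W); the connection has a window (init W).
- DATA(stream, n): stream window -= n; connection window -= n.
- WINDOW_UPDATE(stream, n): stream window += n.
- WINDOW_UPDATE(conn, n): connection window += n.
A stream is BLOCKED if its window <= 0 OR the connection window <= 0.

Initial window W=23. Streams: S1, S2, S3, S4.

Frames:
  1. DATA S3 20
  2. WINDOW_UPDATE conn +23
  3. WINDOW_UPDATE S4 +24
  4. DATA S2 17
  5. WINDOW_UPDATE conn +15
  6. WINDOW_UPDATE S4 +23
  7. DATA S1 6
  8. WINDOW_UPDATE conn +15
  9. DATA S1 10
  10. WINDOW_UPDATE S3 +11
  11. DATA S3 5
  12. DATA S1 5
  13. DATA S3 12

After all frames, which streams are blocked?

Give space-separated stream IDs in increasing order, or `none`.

Answer: S3

Derivation:
Op 1: conn=3 S1=23 S2=23 S3=3 S4=23 blocked=[]
Op 2: conn=26 S1=23 S2=23 S3=3 S4=23 blocked=[]
Op 3: conn=26 S1=23 S2=23 S3=3 S4=47 blocked=[]
Op 4: conn=9 S1=23 S2=6 S3=3 S4=47 blocked=[]
Op 5: conn=24 S1=23 S2=6 S3=3 S4=47 blocked=[]
Op 6: conn=24 S1=23 S2=6 S3=3 S4=70 blocked=[]
Op 7: conn=18 S1=17 S2=6 S3=3 S4=70 blocked=[]
Op 8: conn=33 S1=17 S2=6 S3=3 S4=70 blocked=[]
Op 9: conn=23 S1=7 S2=6 S3=3 S4=70 blocked=[]
Op 10: conn=23 S1=7 S2=6 S3=14 S4=70 blocked=[]
Op 11: conn=18 S1=7 S2=6 S3=9 S4=70 blocked=[]
Op 12: conn=13 S1=2 S2=6 S3=9 S4=70 blocked=[]
Op 13: conn=1 S1=2 S2=6 S3=-3 S4=70 blocked=[3]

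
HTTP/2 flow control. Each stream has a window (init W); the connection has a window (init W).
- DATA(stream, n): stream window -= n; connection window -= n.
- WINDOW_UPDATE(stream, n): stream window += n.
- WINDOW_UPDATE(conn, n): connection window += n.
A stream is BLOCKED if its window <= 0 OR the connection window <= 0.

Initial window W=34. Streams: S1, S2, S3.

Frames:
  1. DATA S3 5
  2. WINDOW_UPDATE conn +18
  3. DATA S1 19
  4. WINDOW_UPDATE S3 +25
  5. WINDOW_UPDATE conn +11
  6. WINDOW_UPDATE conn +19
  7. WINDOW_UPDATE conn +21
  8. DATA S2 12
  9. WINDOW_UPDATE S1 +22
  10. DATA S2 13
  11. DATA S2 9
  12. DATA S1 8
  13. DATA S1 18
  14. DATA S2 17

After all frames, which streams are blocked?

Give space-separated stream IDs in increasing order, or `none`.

Op 1: conn=29 S1=34 S2=34 S3=29 blocked=[]
Op 2: conn=47 S1=34 S2=34 S3=29 blocked=[]
Op 3: conn=28 S1=15 S2=34 S3=29 blocked=[]
Op 4: conn=28 S1=15 S2=34 S3=54 blocked=[]
Op 5: conn=39 S1=15 S2=34 S3=54 blocked=[]
Op 6: conn=58 S1=15 S2=34 S3=54 blocked=[]
Op 7: conn=79 S1=15 S2=34 S3=54 blocked=[]
Op 8: conn=67 S1=15 S2=22 S3=54 blocked=[]
Op 9: conn=67 S1=37 S2=22 S3=54 blocked=[]
Op 10: conn=54 S1=37 S2=9 S3=54 blocked=[]
Op 11: conn=45 S1=37 S2=0 S3=54 blocked=[2]
Op 12: conn=37 S1=29 S2=0 S3=54 blocked=[2]
Op 13: conn=19 S1=11 S2=0 S3=54 blocked=[2]
Op 14: conn=2 S1=11 S2=-17 S3=54 blocked=[2]

Answer: S2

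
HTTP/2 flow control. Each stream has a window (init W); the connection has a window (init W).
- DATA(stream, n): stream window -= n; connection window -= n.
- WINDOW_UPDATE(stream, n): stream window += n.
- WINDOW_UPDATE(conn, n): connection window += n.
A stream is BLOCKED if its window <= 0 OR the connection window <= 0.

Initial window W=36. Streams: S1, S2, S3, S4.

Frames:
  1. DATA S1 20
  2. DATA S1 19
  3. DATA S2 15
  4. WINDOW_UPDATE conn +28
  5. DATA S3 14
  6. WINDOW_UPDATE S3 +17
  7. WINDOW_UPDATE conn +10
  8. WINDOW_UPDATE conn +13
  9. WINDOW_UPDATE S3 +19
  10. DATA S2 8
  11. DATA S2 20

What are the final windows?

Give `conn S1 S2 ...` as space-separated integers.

Op 1: conn=16 S1=16 S2=36 S3=36 S4=36 blocked=[]
Op 2: conn=-3 S1=-3 S2=36 S3=36 S4=36 blocked=[1, 2, 3, 4]
Op 3: conn=-18 S1=-3 S2=21 S3=36 S4=36 blocked=[1, 2, 3, 4]
Op 4: conn=10 S1=-3 S2=21 S3=36 S4=36 blocked=[1]
Op 5: conn=-4 S1=-3 S2=21 S3=22 S4=36 blocked=[1, 2, 3, 4]
Op 6: conn=-4 S1=-3 S2=21 S3=39 S4=36 blocked=[1, 2, 3, 4]
Op 7: conn=6 S1=-3 S2=21 S3=39 S4=36 blocked=[1]
Op 8: conn=19 S1=-3 S2=21 S3=39 S4=36 blocked=[1]
Op 9: conn=19 S1=-3 S2=21 S3=58 S4=36 blocked=[1]
Op 10: conn=11 S1=-3 S2=13 S3=58 S4=36 blocked=[1]
Op 11: conn=-9 S1=-3 S2=-7 S3=58 S4=36 blocked=[1, 2, 3, 4]

Answer: -9 -3 -7 58 36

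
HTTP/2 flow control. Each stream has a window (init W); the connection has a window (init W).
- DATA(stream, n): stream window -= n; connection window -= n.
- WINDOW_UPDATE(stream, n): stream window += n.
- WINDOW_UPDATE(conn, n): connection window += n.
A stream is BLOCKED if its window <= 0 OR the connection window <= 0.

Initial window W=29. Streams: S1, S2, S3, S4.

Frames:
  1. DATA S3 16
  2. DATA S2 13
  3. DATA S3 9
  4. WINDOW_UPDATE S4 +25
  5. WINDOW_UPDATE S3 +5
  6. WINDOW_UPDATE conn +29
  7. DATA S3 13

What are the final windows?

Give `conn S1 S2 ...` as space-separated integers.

Op 1: conn=13 S1=29 S2=29 S3=13 S4=29 blocked=[]
Op 2: conn=0 S1=29 S2=16 S3=13 S4=29 blocked=[1, 2, 3, 4]
Op 3: conn=-9 S1=29 S2=16 S3=4 S4=29 blocked=[1, 2, 3, 4]
Op 4: conn=-9 S1=29 S2=16 S3=4 S4=54 blocked=[1, 2, 3, 4]
Op 5: conn=-9 S1=29 S2=16 S3=9 S4=54 blocked=[1, 2, 3, 4]
Op 6: conn=20 S1=29 S2=16 S3=9 S4=54 blocked=[]
Op 7: conn=7 S1=29 S2=16 S3=-4 S4=54 blocked=[3]

Answer: 7 29 16 -4 54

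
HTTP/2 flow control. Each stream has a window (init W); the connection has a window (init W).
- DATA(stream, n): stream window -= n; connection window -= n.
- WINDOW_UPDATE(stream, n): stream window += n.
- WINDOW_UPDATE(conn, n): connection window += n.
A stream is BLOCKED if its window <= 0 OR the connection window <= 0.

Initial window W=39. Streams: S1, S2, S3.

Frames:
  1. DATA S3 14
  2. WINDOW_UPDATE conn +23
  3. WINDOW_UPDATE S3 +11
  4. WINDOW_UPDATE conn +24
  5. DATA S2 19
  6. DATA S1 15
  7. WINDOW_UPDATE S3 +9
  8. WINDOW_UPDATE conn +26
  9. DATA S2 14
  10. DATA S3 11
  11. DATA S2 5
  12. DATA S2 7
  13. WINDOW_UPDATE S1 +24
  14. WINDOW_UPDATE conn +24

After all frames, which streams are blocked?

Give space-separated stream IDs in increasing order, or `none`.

Op 1: conn=25 S1=39 S2=39 S3=25 blocked=[]
Op 2: conn=48 S1=39 S2=39 S3=25 blocked=[]
Op 3: conn=48 S1=39 S2=39 S3=36 blocked=[]
Op 4: conn=72 S1=39 S2=39 S3=36 blocked=[]
Op 5: conn=53 S1=39 S2=20 S3=36 blocked=[]
Op 6: conn=38 S1=24 S2=20 S3=36 blocked=[]
Op 7: conn=38 S1=24 S2=20 S3=45 blocked=[]
Op 8: conn=64 S1=24 S2=20 S3=45 blocked=[]
Op 9: conn=50 S1=24 S2=6 S3=45 blocked=[]
Op 10: conn=39 S1=24 S2=6 S3=34 blocked=[]
Op 11: conn=34 S1=24 S2=1 S3=34 blocked=[]
Op 12: conn=27 S1=24 S2=-6 S3=34 blocked=[2]
Op 13: conn=27 S1=48 S2=-6 S3=34 blocked=[2]
Op 14: conn=51 S1=48 S2=-6 S3=34 blocked=[2]

Answer: S2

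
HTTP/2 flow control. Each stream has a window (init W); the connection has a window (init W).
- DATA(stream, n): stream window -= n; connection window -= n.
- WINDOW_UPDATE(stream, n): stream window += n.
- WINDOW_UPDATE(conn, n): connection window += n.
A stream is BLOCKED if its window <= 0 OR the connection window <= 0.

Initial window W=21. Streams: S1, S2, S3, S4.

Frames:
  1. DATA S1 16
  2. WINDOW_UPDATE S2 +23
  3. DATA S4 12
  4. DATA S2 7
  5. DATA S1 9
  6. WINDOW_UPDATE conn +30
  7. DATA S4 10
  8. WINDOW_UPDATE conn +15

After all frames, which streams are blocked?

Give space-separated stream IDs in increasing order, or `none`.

Op 1: conn=5 S1=5 S2=21 S3=21 S4=21 blocked=[]
Op 2: conn=5 S1=5 S2=44 S3=21 S4=21 blocked=[]
Op 3: conn=-7 S1=5 S2=44 S3=21 S4=9 blocked=[1, 2, 3, 4]
Op 4: conn=-14 S1=5 S2=37 S3=21 S4=9 blocked=[1, 2, 3, 4]
Op 5: conn=-23 S1=-4 S2=37 S3=21 S4=9 blocked=[1, 2, 3, 4]
Op 6: conn=7 S1=-4 S2=37 S3=21 S4=9 blocked=[1]
Op 7: conn=-3 S1=-4 S2=37 S3=21 S4=-1 blocked=[1, 2, 3, 4]
Op 8: conn=12 S1=-4 S2=37 S3=21 S4=-1 blocked=[1, 4]

Answer: S1 S4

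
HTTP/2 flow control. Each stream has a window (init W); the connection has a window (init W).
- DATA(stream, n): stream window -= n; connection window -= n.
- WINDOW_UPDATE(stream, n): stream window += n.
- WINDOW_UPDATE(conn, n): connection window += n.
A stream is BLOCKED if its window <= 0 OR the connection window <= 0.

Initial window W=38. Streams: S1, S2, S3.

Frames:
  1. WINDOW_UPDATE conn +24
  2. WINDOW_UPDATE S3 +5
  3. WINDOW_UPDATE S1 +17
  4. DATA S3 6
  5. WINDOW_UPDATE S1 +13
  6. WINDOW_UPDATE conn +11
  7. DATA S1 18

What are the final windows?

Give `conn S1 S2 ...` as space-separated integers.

Op 1: conn=62 S1=38 S2=38 S3=38 blocked=[]
Op 2: conn=62 S1=38 S2=38 S3=43 blocked=[]
Op 3: conn=62 S1=55 S2=38 S3=43 blocked=[]
Op 4: conn=56 S1=55 S2=38 S3=37 blocked=[]
Op 5: conn=56 S1=68 S2=38 S3=37 blocked=[]
Op 6: conn=67 S1=68 S2=38 S3=37 blocked=[]
Op 7: conn=49 S1=50 S2=38 S3=37 blocked=[]

Answer: 49 50 38 37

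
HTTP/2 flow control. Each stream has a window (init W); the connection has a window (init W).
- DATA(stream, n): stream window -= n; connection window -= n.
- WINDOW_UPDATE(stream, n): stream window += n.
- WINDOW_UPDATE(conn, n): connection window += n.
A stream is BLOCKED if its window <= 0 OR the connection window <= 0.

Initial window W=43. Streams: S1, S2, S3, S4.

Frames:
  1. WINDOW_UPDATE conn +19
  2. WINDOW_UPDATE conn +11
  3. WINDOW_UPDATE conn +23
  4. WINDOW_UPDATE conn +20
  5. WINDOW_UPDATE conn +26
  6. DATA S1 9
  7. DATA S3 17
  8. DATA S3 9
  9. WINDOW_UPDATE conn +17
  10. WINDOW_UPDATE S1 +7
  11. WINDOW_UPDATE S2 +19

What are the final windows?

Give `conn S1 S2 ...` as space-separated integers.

Answer: 124 41 62 17 43

Derivation:
Op 1: conn=62 S1=43 S2=43 S3=43 S4=43 blocked=[]
Op 2: conn=73 S1=43 S2=43 S3=43 S4=43 blocked=[]
Op 3: conn=96 S1=43 S2=43 S3=43 S4=43 blocked=[]
Op 4: conn=116 S1=43 S2=43 S3=43 S4=43 blocked=[]
Op 5: conn=142 S1=43 S2=43 S3=43 S4=43 blocked=[]
Op 6: conn=133 S1=34 S2=43 S3=43 S4=43 blocked=[]
Op 7: conn=116 S1=34 S2=43 S3=26 S4=43 blocked=[]
Op 8: conn=107 S1=34 S2=43 S3=17 S4=43 blocked=[]
Op 9: conn=124 S1=34 S2=43 S3=17 S4=43 blocked=[]
Op 10: conn=124 S1=41 S2=43 S3=17 S4=43 blocked=[]
Op 11: conn=124 S1=41 S2=62 S3=17 S4=43 blocked=[]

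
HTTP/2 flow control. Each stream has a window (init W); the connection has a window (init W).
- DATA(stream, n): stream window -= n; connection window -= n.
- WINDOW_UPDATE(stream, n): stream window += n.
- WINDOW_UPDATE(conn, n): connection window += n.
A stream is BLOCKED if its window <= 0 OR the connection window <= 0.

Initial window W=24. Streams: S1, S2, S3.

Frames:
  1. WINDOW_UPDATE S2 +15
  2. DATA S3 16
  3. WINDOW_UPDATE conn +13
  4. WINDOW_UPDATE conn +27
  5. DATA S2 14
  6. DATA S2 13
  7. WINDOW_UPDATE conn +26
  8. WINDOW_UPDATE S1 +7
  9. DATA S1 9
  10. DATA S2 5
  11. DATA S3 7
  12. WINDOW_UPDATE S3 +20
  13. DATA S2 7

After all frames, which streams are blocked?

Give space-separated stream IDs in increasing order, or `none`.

Answer: S2

Derivation:
Op 1: conn=24 S1=24 S2=39 S3=24 blocked=[]
Op 2: conn=8 S1=24 S2=39 S3=8 blocked=[]
Op 3: conn=21 S1=24 S2=39 S3=8 blocked=[]
Op 4: conn=48 S1=24 S2=39 S3=8 blocked=[]
Op 5: conn=34 S1=24 S2=25 S3=8 blocked=[]
Op 6: conn=21 S1=24 S2=12 S3=8 blocked=[]
Op 7: conn=47 S1=24 S2=12 S3=8 blocked=[]
Op 8: conn=47 S1=31 S2=12 S3=8 blocked=[]
Op 9: conn=38 S1=22 S2=12 S3=8 blocked=[]
Op 10: conn=33 S1=22 S2=7 S3=8 blocked=[]
Op 11: conn=26 S1=22 S2=7 S3=1 blocked=[]
Op 12: conn=26 S1=22 S2=7 S3=21 blocked=[]
Op 13: conn=19 S1=22 S2=0 S3=21 blocked=[2]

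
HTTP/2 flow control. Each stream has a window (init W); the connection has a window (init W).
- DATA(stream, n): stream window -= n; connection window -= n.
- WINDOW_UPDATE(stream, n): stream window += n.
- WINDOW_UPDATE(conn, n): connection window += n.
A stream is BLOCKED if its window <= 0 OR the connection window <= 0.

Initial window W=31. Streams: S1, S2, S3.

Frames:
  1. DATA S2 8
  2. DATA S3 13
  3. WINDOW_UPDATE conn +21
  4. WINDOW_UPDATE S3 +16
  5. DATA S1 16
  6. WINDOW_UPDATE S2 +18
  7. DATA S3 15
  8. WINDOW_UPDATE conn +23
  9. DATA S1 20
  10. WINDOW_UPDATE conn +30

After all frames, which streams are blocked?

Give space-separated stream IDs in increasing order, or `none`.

Op 1: conn=23 S1=31 S2=23 S3=31 blocked=[]
Op 2: conn=10 S1=31 S2=23 S3=18 blocked=[]
Op 3: conn=31 S1=31 S2=23 S3=18 blocked=[]
Op 4: conn=31 S1=31 S2=23 S3=34 blocked=[]
Op 5: conn=15 S1=15 S2=23 S3=34 blocked=[]
Op 6: conn=15 S1=15 S2=41 S3=34 blocked=[]
Op 7: conn=0 S1=15 S2=41 S3=19 blocked=[1, 2, 3]
Op 8: conn=23 S1=15 S2=41 S3=19 blocked=[]
Op 9: conn=3 S1=-5 S2=41 S3=19 blocked=[1]
Op 10: conn=33 S1=-5 S2=41 S3=19 blocked=[1]

Answer: S1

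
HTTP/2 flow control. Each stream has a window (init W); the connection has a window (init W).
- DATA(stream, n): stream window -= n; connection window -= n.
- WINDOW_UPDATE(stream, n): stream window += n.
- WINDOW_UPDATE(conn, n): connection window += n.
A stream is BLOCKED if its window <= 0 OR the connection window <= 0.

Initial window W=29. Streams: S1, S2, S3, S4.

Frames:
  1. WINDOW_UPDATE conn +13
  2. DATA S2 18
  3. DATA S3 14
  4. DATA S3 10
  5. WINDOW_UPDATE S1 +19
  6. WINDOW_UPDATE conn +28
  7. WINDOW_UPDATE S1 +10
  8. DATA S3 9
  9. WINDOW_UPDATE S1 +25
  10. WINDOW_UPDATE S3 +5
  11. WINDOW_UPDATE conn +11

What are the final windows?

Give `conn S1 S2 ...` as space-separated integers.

Answer: 30 83 11 1 29

Derivation:
Op 1: conn=42 S1=29 S2=29 S3=29 S4=29 blocked=[]
Op 2: conn=24 S1=29 S2=11 S3=29 S4=29 blocked=[]
Op 3: conn=10 S1=29 S2=11 S3=15 S4=29 blocked=[]
Op 4: conn=0 S1=29 S2=11 S3=5 S4=29 blocked=[1, 2, 3, 4]
Op 5: conn=0 S1=48 S2=11 S3=5 S4=29 blocked=[1, 2, 3, 4]
Op 6: conn=28 S1=48 S2=11 S3=5 S4=29 blocked=[]
Op 7: conn=28 S1=58 S2=11 S3=5 S4=29 blocked=[]
Op 8: conn=19 S1=58 S2=11 S3=-4 S4=29 blocked=[3]
Op 9: conn=19 S1=83 S2=11 S3=-4 S4=29 blocked=[3]
Op 10: conn=19 S1=83 S2=11 S3=1 S4=29 blocked=[]
Op 11: conn=30 S1=83 S2=11 S3=1 S4=29 blocked=[]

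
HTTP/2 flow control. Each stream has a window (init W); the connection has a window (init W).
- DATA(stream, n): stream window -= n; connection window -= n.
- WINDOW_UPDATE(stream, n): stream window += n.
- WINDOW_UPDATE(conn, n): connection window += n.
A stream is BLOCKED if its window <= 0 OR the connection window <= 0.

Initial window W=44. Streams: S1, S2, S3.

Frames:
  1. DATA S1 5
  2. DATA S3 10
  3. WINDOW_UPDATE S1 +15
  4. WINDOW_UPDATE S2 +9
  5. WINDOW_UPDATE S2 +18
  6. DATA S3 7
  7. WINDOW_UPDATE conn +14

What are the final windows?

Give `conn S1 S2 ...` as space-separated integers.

Op 1: conn=39 S1=39 S2=44 S3=44 blocked=[]
Op 2: conn=29 S1=39 S2=44 S3=34 blocked=[]
Op 3: conn=29 S1=54 S2=44 S3=34 blocked=[]
Op 4: conn=29 S1=54 S2=53 S3=34 blocked=[]
Op 5: conn=29 S1=54 S2=71 S3=34 blocked=[]
Op 6: conn=22 S1=54 S2=71 S3=27 blocked=[]
Op 7: conn=36 S1=54 S2=71 S3=27 blocked=[]

Answer: 36 54 71 27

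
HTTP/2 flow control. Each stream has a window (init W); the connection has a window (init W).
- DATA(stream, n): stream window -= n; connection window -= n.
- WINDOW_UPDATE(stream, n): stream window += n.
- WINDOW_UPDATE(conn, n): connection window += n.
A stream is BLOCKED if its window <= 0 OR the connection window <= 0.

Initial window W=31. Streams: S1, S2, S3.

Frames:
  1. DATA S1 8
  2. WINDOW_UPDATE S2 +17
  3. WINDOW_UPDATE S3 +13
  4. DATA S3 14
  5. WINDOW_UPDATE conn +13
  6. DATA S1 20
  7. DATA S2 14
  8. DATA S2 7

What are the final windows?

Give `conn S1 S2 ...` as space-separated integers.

Op 1: conn=23 S1=23 S2=31 S3=31 blocked=[]
Op 2: conn=23 S1=23 S2=48 S3=31 blocked=[]
Op 3: conn=23 S1=23 S2=48 S3=44 blocked=[]
Op 4: conn=9 S1=23 S2=48 S3=30 blocked=[]
Op 5: conn=22 S1=23 S2=48 S3=30 blocked=[]
Op 6: conn=2 S1=3 S2=48 S3=30 blocked=[]
Op 7: conn=-12 S1=3 S2=34 S3=30 blocked=[1, 2, 3]
Op 8: conn=-19 S1=3 S2=27 S3=30 blocked=[1, 2, 3]

Answer: -19 3 27 30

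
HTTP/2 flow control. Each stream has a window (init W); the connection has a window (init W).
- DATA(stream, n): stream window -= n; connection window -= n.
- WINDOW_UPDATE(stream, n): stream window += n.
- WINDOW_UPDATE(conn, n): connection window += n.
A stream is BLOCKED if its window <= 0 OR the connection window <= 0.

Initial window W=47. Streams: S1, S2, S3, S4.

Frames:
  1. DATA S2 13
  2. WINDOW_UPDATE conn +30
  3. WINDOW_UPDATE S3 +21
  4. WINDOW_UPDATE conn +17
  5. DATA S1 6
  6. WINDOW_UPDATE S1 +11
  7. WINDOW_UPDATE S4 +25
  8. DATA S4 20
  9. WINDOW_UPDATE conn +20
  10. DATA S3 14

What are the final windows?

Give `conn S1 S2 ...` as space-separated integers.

Op 1: conn=34 S1=47 S2=34 S3=47 S4=47 blocked=[]
Op 2: conn=64 S1=47 S2=34 S3=47 S4=47 blocked=[]
Op 3: conn=64 S1=47 S2=34 S3=68 S4=47 blocked=[]
Op 4: conn=81 S1=47 S2=34 S3=68 S4=47 blocked=[]
Op 5: conn=75 S1=41 S2=34 S3=68 S4=47 blocked=[]
Op 6: conn=75 S1=52 S2=34 S3=68 S4=47 blocked=[]
Op 7: conn=75 S1=52 S2=34 S3=68 S4=72 blocked=[]
Op 8: conn=55 S1=52 S2=34 S3=68 S4=52 blocked=[]
Op 9: conn=75 S1=52 S2=34 S3=68 S4=52 blocked=[]
Op 10: conn=61 S1=52 S2=34 S3=54 S4=52 blocked=[]

Answer: 61 52 34 54 52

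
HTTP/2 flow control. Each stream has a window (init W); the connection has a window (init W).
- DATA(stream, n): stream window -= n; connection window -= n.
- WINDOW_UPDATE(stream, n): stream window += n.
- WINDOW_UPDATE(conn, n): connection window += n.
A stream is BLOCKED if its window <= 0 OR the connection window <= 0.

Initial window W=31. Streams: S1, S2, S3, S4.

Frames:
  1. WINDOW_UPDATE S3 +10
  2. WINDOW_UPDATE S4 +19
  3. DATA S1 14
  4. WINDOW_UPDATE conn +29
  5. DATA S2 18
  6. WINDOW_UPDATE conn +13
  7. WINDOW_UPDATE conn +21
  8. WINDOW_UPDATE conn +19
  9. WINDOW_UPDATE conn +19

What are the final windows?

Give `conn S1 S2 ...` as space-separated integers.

Op 1: conn=31 S1=31 S2=31 S3=41 S4=31 blocked=[]
Op 2: conn=31 S1=31 S2=31 S3=41 S4=50 blocked=[]
Op 3: conn=17 S1=17 S2=31 S3=41 S4=50 blocked=[]
Op 4: conn=46 S1=17 S2=31 S3=41 S4=50 blocked=[]
Op 5: conn=28 S1=17 S2=13 S3=41 S4=50 blocked=[]
Op 6: conn=41 S1=17 S2=13 S3=41 S4=50 blocked=[]
Op 7: conn=62 S1=17 S2=13 S3=41 S4=50 blocked=[]
Op 8: conn=81 S1=17 S2=13 S3=41 S4=50 blocked=[]
Op 9: conn=100 S1=17 S2=13 S3=41 S4=50 blocked=[]

Answer: 100 17 13 41 50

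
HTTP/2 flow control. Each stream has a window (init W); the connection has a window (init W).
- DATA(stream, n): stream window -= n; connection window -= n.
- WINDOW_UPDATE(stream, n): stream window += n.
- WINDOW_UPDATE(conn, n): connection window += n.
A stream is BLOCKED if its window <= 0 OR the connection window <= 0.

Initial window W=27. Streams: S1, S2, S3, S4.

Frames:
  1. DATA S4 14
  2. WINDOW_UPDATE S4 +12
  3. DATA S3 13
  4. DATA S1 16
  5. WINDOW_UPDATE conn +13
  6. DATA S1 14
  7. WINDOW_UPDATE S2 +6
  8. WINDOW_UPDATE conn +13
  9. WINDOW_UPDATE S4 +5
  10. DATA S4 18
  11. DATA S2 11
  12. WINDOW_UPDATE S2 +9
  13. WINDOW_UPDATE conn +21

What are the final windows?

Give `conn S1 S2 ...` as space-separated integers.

Answer: -12 -3 31 14 12

Derivation:
Op 1: conn=13 S1=27 S2=27 S3=27 S4=13 blocked=[]
Op 2: conn=13 S1=27 S2=27 S3=27 S4=25 blocked=[]
Op 3: conn=0 S1=27 S2=27 S3=14 S4=25 blocked=[1, 2, 3, 4]
Op 4: conn=-16 S1=11 S2=27 S3=14 S4=25 blocked=[1, 2, 3, 4]
Op 5: conn=-3 S1=11 S2=27 S3=14 S4=25 blocked=[1, 2, 3, 4]
Op 6: conn=-17 S1=-3 S2=27 S3=14 S4=25 blocked=[1, 2, 3, 4]
Op 7: conn=-17 S1=-3 S2=33 S3=14 S4=25 blocked=[1, 2, 3, 4]
Op 8: conn=-4 S1=-3 S2=33 S3=14 S4=25 blocked=[1, 2, 3, 4]
Op 9: conn=-4 S1=-3 S2=33 S3=14 S4=30 blocked=[1, 2, 3, 4]
Op 10: conn=-22 S1=-3 S2=33 S3=14 S4=12 blocked=[1, 2, 3, 4]
Op 11: conn=-33 S1=-3 S2=22 S3=14 S4=12 blocked=[1, 2, 3, 4]
Op 12: conn=-33 S1=-3 S2=31 S3=14 S4=12 blocked=[1, 2, 3, 4]
Op 13: conn=-12 S1=-3 S2=31 S3=14 S4=12 blocked=[1, 2, 3, 4]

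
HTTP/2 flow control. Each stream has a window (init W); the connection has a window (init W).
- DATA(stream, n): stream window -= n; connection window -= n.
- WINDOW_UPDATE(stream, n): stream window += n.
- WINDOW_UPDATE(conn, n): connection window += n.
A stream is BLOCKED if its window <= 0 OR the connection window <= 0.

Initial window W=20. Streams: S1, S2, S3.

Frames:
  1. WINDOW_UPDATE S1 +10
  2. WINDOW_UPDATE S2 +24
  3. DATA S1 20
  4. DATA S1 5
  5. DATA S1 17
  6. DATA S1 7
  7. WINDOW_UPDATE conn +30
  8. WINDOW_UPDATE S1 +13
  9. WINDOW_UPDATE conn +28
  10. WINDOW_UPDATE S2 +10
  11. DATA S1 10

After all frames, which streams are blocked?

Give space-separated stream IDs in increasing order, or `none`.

Op 1: conn=20 S1=30 S2=20 S3=20 blocked=[]
Op 2: conn=20 S1=30 S2=44 S3=20 blocked=[]
Op 3: conn=0 S1=10 S2=44 S3=20 blocked=[1, 2, 3]
Op 4: conn=-5 S1=5 S2=44 S3=20 blocked=[1, 2, 3]
Op 5: conn=-22 S1=-12 S2=44 S3=20 blocked=[1, 2, 3]
Op 6: conn=-29 S1=-19 S2=44 S3=20 blocked=[1, 2, 3]
Op 7: conn=1 S1=-19 S2=44 S3=20 blocked=[1]
Op 8: conn=1 S1=-6 S2=44 S3=20 blocked=[1]
Op 9: conn=29 S1=-6 S2=44 S3=20 blocked=[1]
Op 10: conn=29 S1=-6 S2=54 S3=20 blocked=[1]
Op 11: conn=19 S1=-16 S2=54 S3=20 blocked=[1]

Answer: S1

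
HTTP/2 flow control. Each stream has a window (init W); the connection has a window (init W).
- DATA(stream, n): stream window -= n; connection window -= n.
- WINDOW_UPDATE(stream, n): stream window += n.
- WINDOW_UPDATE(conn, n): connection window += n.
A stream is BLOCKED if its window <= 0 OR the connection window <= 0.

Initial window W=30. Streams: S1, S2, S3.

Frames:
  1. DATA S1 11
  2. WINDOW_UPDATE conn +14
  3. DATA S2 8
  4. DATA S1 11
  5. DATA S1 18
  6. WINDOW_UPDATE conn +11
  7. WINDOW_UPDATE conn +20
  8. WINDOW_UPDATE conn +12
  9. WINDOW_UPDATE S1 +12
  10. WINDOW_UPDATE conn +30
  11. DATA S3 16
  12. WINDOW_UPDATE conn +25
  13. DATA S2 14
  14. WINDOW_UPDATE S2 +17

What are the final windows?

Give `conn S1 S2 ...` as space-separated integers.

Op 1: conn=19 S1=19 S2=30 S3=30 blocked=[]
Op 2: conn=33 S1=19 S2=30 S3=30 blocked=[]
Op 3: conn=25 S1=19 S2=22 S3=30 blocked=[]
Op 4: conn=14 S1=8 S2=22 S3=30 blocked=[]
Op 5: conn=-4 S1=-10 S2=22 S3=30 blocked=[1, 2, 3]
Op 6: conn=7 S1=-10 S2=22 S3=30 blocked=[1]
Op 7: conn=27 S1=-10 S2=22 S3=30 blocked=[1]
Op 8: conn=39 S1=-10 S2=22 S3=30 blocked=[1]
Op 9: conn=39 S1=2 S2=22 S3=30 blocked=[]
Op 10: conn=69 S1=2 S2=22 S3=30 blocked=[]
Op 11: conn=53 S1=2 S2=22 S3=14 blocked=[]
Op 12: conn=78 S1=2 S2=22 S3=14 blocked=[]
Op 13: conn=64 S1=2 S2=8 S3=14 blocked=[]
Op 14: conn=64 S1=2 S2=25 S3=14 blocked=[]

Answer: 64 2 25 14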